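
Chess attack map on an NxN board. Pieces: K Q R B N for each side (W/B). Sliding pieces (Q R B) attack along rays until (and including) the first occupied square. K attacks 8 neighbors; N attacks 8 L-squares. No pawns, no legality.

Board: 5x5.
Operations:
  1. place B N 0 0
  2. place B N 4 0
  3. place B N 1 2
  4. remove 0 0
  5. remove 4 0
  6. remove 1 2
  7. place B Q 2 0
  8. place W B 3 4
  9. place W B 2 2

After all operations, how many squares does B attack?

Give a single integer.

Op 1: place BN@(0,0)
Op 2: place BN@(4,0)
Op 3: place BN@(1,2)
Op 4: remove (0,0)
Op 5: remove (4,0)
Op 6: remove (1,2)
Op 7: place BQ@(2,0)
Op 8: place WB@(3,4)
Op 9: place WB@(2,2)
Per-piece attacks for B:
  BQ@(2,0): attacks (2,1) (2,2) (3,0) (4,0) (1,0) (0,0) (3,1) (4,2) (1,1) (0,2) [ray(0,1) blocked at (2,2)]
Union (10 distinct): (0,0) (0,2) (1,0) (1,1) (2,1) (2,2) (3,0) (3,1) (4,0) (4,2)

Answer: 10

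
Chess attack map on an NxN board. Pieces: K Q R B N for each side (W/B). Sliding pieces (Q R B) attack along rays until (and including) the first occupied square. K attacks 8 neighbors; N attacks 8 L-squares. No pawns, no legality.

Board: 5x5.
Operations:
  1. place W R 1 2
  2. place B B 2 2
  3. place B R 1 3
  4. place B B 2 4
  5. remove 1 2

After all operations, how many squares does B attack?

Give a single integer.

Op 1: place WR@(1,2)
Op 2: place BB@(2,2)
Op 3: place BR@(1,3)
Op 4: place BB@(2,4)
Op 5: remove (1,2)
Per-piece attacks for B:
  BR@(1,3): attacks (1,4) (1,2) (1,1) (1,0) (2,3) (3,3) (4,3) (0,3)
  BB@(2,2): attacks (3,3) (4,4) (3,1) (4,0) (1,3) (1,1) (0,0) [ray(-1,1) blocked at (1,3)]
  BB@(2,4): attacks (3,3) (4,2) (1,3) [ray(-1,-1) blocked at (1,3)]
Union (14 distinct): (0,0) (0,3) (1,0) (1,1) (1,2) (1,3) (1,4) (2,3) (3,1) (3,3) (4,0) (4,2) (4,3) (4,4)

Answer: 14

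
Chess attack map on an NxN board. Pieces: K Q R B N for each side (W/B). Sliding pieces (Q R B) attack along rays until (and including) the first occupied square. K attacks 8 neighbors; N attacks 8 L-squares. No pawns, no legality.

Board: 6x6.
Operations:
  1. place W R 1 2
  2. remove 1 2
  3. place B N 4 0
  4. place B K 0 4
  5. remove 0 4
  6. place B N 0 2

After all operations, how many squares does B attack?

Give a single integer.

Op 1: place WR@(1,2)
Op 2: remove (1,2)
Op 3: place BN@(4,0)
Op 4: place BK@(0,4)
Op 5: remove (0,4)
Op 6: place BN@(0,2)
Per-piece attacks for B:
  BN@(0,2): attacks (1,4) (2,3) (1,0) (2,1)
  BN@(4,0): attacks (5,2) (3,2) (2,1)
Union (6 distinct): (1,0) (1,4) (2,1) (2,3) (3,2) (5,2)

Answer: 6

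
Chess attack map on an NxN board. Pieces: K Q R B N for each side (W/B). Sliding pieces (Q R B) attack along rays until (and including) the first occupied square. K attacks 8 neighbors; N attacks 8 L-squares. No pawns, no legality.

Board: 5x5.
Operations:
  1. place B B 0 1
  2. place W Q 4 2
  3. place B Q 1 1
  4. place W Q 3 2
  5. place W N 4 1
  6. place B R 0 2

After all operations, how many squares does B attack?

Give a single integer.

Answer: 19

Derivation:
Op 1: place BB@(0,1)
Op 2: place WQ@(4,2)
Op 3: place BQ@(1,1)
Op 4: place WQ@(3,2)
Op 5: place WN@(4,1)
Op 6: place BR@(0,2)
Per-piece attacks for B:
  BB@(0,1): attacks (1,2) (2,3) (3,4) (1,0)
  BR@(0,2): attacks (0,3) (0,4) (0,1) (1,2) (2,2) (3,2) [ray(0,-1) blocked at (0,1); ray(1,0) blocked at (3,2)]
  BQ@(1,1): attacks (1,2) (1,3) (1,4) (1,0) (2,1) (3,1) (4,1) (0,1) (2,2) (3,3) (4,4) (2,0) (0,2) (0,0) [ray(1,0) blocked at (4,1); ray(-1,0) blocked at (0,1); ray(-1,1) blocked at (0,2)]
Union (19 distinct): (0,0) (0,1) (0,2) (0,3) (0,4) (1,0) (1,2) (1,3) (1,4) (2,0) (2,1) (2,2) (2,3) (3,1) (3,2) (3,3) (3,4) (4,1) (4,4)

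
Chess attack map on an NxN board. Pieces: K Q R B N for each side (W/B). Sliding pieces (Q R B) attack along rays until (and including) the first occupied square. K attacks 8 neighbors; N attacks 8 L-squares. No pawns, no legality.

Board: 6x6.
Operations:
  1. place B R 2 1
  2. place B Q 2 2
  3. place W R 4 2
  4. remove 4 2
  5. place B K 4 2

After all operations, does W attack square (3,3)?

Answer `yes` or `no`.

Op 1: place BR@(2,1)
Op 2: place BQ@(2,2)
Op 3: place WR@(4,2)
Op 4: remove (4,2)
Op 5: place BK@(4,2)
Per-piece attacks for W:
W attacks (3,3): no

Answer: no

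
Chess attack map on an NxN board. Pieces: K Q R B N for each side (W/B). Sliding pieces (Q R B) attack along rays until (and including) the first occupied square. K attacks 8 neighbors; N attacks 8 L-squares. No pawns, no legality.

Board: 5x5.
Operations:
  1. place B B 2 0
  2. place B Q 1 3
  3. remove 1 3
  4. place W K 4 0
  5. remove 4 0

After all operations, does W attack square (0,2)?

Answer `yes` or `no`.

Op 1: place BB@(2,0)
Op 2: place BQ@(1,3)
Op 3: remove (1,3)
Op 4: place WK@(4,0)
Op 5: remove (4,0)
Per-piece attacks for W:
W attacks (0,2): no

Answer: no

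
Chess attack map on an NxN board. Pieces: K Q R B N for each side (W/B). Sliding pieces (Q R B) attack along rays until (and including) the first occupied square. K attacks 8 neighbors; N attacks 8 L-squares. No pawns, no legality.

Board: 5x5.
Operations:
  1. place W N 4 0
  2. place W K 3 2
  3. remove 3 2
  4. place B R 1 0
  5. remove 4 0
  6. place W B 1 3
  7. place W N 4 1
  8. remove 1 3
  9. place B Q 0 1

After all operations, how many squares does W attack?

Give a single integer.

Answer: 3

Derivation:
Op 1: place WN@(4,0)
Op 2: place WK@(3,2)
Op 3: remove (3,2)
Op 4: place BR@(1,0)
Op 5: remove (4,0)
Op 6: place WB@(1,3)
Op 7: place WN@(4,1)
Op 8: remove (1,3)
Op 9: place BQ@(0,1)
Per-piece attacks for W:
  WN@(4,1): attacks (3,3) (2,2) (2,0)
Union (3 distinct): (2,0) (2,2) (3,3)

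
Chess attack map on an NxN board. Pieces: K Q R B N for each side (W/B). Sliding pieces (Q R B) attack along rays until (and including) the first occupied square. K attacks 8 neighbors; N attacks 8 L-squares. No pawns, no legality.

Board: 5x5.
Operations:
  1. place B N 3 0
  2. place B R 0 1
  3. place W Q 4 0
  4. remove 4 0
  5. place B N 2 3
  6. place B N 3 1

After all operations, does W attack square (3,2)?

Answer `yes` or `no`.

Answer: no

Derivation:
Op 1: place BN@(3,0)
Op 2: place BR@(0,1)
Op 3: place WQ@(4,0)
Op 4: remove (4,0)
Op 5: place BN@(2,3)
Op 6: place BN@(3,1)
Per-piece attacks for W:
W attacks (3,2): no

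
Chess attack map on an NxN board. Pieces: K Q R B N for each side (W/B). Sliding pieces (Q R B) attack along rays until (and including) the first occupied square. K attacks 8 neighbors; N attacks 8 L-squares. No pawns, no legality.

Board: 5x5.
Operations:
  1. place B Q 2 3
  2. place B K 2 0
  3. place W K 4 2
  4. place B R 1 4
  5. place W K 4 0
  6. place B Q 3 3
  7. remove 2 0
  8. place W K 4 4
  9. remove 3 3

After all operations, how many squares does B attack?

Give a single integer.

Op 1: place BQ@(2,3)
Op 2: place BK@(2,0)
Op 3: place WK@(4,2)
Op 4: place BR@(1,4)
Op 5: place WK@(4,0)
Op 6: place BQ@(3,3)
Op 7: remove (2,0)
Op 8: place WK@(4,4)
Op 9: remove (3,3)
Per-piece attacks for B:
  BR@(1,4): attacks (1,3) (1,2) (1,1) (1,0) (2,4) (3,4) (4,4) (0,4) [ray(1,0) blocked at (4,4)]
  BQ@(2,3): attacks (2,4) (2,2) (2,1) (2,0) (3,3) (4,3) (1,3) (0,3) (3,4) (3,2) (4,1) (1,4) (1,2) (0,1) [ray(-1,1) blocked at (1,4)]
Union (18 distinct): (0,1) (0,3) (0,4) (1,0) (1,1) (1,2) (1,3) (1,4) (2,0) (2,1) (2,2) (2,4) (3,2) (3,3) (3,4) (4,1) (4,3) (4,4)

Answer: 18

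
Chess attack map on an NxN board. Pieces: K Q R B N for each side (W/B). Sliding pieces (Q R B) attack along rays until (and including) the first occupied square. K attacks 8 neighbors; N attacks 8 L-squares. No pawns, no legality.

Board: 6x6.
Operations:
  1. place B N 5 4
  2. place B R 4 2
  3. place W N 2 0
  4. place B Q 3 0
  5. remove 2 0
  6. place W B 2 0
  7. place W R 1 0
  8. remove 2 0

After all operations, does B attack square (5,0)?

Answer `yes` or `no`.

Answer: yes

Derivation:
Op 1: place BN@(5,4)
Op 2: place BR@(4,2)
Op 3: place WN@(2,0)
Op 4: place BQ@(3,0)
Op 5: remove (2,0)
Op 6: place WB@(2,0)
Op 7: place WR@(1,0)
Op 8: remove (2,0)
Per-piece attacks for B:
  BQ@(3,0): attacks (3,1) (3,2) (3,3) (3,4) (3,5) (4,0) (5,0) (2,0) (1,0) (4,1) (5,2) (2,1) (1,2) (0,3) [ray(-1,0) blocked at (1,0)]
  BR@(4,2): attacks (4,3) (4,4) (4,5) (4,1) (4,0) (5,2) (3,2) (2,2) (1,2) (0,2)
  BN@(5,4): attacks (3,5) (4,2) (3,3)
B attacks (5,0): yes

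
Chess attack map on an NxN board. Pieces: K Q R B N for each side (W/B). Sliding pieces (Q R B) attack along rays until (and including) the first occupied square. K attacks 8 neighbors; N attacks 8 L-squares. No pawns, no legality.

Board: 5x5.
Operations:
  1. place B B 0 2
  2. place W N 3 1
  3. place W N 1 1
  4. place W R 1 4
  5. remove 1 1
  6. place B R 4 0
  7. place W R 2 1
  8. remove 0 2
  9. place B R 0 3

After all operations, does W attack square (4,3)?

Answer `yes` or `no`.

Answer: yes

Derivation:
Op 1: place BB@(0,2)
Op 2: place WN@(3,1)
Op 3: place WN@(1,1)
Op 4: place WR@(1,4)
Op 5: remove (1,1)
Op 6: place BR@(4,0)
Op 7: place WR@(2,1)
Op 8: remove (0,2)
Op 9: place BR@(0,3)
Per-piece attacks for W:
  WR@(1,4): attacks (1,3) (1,2) (1,1) (1,0) (2,4) (3,4) (4,4) (0,4)
  WR@(2,1): attacks (2,2) (2,3) (2,4) (2,0) (3,1) (1,1) (0,1) [ray(1,0) blocked at (3,1)]
  WN@(3,1): attacks (4,3) (2,3) (1,2) (1,0)
W attacks (4,3): yes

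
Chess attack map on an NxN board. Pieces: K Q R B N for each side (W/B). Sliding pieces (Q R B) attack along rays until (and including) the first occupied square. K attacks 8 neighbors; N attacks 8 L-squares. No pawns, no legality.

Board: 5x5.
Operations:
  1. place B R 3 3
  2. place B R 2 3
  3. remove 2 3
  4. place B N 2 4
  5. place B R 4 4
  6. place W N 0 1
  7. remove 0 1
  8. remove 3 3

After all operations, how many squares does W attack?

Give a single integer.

Answer: 0

Derivation:
Op 1: place BR@(3,3)
Op 2: place BR@(2,3)
Op 3: remove (2,3)
Op 4: place BN@(2,4)
Op 5: place BR@(4,4)
Op 6: place WN@(0,1)
Op 7: remove (0,1)
Op 8: remove (3,3)
Per-piece attacks for W:
Union (0 distinct): (none)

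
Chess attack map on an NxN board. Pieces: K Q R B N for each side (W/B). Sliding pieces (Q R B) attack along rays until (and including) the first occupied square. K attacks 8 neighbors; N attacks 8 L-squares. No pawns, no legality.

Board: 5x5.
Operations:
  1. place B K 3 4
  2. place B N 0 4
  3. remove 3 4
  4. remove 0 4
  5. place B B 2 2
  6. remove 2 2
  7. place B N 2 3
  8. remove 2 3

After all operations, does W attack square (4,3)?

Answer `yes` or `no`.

Op 1: place BK@(3,4)
Op 2: place BN@(0,4)
Op 3: remove (3,4)
Op 4: remove (0,4)
Op 5: place BB@(2,2)
Op 6: remove (2,2)
Op 7: place BN@(2,3)
Op 8: remove (2,3)
Per-piece attacks for W:
W attacks (4,3): no

Answer: no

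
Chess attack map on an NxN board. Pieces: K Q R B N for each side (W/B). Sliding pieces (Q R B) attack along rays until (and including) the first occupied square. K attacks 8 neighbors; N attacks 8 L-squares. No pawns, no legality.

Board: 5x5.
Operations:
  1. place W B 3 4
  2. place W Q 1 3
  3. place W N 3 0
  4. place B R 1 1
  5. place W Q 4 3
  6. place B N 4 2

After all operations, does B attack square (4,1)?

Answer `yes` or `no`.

Answer: yes

Derivation:
Op 1: place WB@(3,4)
Op 2: place WQ@(1,3)
Op 3: place WN@(3,0)
Op 4: place BR@(1,1)
Op 5: place WQ@(4,3)
Op 6: place BN@(4,2)
Per-piece attacks for B:
  BR@(1,1): attacks (1,2) (1,3) (1,0) (2,1) (3,1) (4,1) (0,1) [ray(0,1) blocked at (1,3)]
  BN@(4,2): attacks (3,4) (2,3) (3,0) (2,1)
B attacks (4,1): yes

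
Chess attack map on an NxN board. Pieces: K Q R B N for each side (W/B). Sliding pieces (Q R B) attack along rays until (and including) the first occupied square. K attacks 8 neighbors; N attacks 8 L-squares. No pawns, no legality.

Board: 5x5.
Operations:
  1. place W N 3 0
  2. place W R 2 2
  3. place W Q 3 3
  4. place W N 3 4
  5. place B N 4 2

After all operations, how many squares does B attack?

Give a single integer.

Op 1: place WN@(3,0)
Op 2: place WR@(2,2)
Op 3: place WQ@(3,3)
Op 4: place WN@(3,4)
Op 5: place BN@(4,2)
Per-piece attacks for B:
  BN@(4,2): attacks (3,4) (2,3) (3,0) (2,1)
Union (4 distinct): (2,1) (2,3) (3,0) (3,4)

Answer: 4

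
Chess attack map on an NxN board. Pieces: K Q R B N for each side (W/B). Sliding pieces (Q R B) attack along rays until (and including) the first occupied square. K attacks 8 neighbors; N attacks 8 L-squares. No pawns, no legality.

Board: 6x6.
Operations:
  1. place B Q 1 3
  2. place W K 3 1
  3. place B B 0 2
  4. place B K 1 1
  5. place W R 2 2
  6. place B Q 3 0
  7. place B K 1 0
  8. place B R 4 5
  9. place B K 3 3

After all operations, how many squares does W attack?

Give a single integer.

Answer: 14

Derivation:
Op 1: place BQ@(1,3)
Op 2: place WK@(3,1)
Op 3: place BB@(0,2)
Op 4: place BK@(1,1)
Op 5: place WR@(2,2)
Op 6: place BQ@(3,0)
Op 7: place BK@(1,0)
Op 8: place BR@(4,5)
Op 9: place BK@(3,3)
Per-piece attacks for W:
  WR@(2,2): attacks (2,3) (2,4) (2,5) (2,1) (2,0) (3,2) (4,2) (5,2) (1,2) (0,2) [ray(-1,0) blocked at (0,2)]
  WK@(3,1): attacks (3,2) (3,0) (4,1) (2,1) (4,2) (4,0) (2,2) (2,0)
Union (14 distinct): (0,2) (1,2) (2,0) (2,1) (2,2) (2,3) (2,4) (2,5) (3,0) (3,2) (4,0) (4,1) (4,2) (5,2)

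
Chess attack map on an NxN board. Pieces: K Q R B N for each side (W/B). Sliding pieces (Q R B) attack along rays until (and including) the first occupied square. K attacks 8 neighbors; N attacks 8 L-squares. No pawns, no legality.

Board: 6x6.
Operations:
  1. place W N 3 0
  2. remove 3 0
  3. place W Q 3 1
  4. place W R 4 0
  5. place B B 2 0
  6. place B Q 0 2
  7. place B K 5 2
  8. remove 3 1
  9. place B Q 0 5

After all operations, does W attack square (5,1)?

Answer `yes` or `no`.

Op 1: place WN@(3,0)
Op 2: remove (3,0)
Op 3: place WQ@(3,1)
Op 4: place WR@(4,0)
Op 5: place BB@(2,0)
Op 6: place BQ@(0,2)
Op 7: place BK@(5,2)
Op 8: remove (3,1)
Op 9: place BQ@(0,5)
Per-piece attacks for W:
  WR@(4,0): attacks (4,1) (4,2) (4,3) (4,4) (4,5) (5,0) (3,0) (2,0) [ray(-1,0) blocked at (2,0)]
W attacks (5,1): no

Answer: no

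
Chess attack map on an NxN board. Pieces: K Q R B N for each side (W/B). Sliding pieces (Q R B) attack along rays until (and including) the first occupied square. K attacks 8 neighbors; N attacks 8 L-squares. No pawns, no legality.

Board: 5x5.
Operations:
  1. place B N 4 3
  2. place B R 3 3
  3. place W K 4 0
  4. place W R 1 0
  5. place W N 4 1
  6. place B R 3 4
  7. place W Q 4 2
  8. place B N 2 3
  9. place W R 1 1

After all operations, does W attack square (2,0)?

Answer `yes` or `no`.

Answer: yes

Derivation:
Op 1: place BN@(4,3)
Op 2: place BR@(3,3)
Op 3: place WK@(4,0)
Op 4: place WR@(1,0)
Op 5: place WN@(4,1)
Op 6: place BR@(3,4)
Op 7: place WQ@(4,2)
Op 8: place BN@(2,3)
Op 9: place WR@(1,1)
Per-piece attacks for W:
  WR@(1,0): attacks (1,1) (2,0) (3,0) (4,0) (0,0) [ray(0,1) blocked at (1,1); ray(1,0) blocked at (4,0)]
  WR@(1,1): attacks (1,2) (1,3) (1,4) (1,0) (2,1) (3,1) (4,1) (0,1) [ray(0,-1) blocked at (1,0); ray(1,0) blocked at (4,1)]
  WK@(4,0): attacks (4,1) (3,0) (3,1)
  WN@(4,1): attacks (3,3) (2,2) (2,0)
  WQ@(4,2): attacks (4,3) (4,1) (3,2) (2,2) (1,2) (0,2) (3,3) (3,1) (2,0) [ray(0,1) blocked at (4,3); ray(0,-1) blocked at (4,1); ray(-1,1) blocked at (3,3)]
W attacks (2,0): yes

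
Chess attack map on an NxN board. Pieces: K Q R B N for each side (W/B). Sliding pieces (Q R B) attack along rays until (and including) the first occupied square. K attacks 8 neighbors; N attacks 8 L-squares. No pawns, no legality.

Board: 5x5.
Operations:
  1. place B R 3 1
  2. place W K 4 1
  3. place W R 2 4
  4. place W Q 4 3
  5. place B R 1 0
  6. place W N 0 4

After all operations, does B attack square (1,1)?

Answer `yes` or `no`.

Answer: yes

Derivation:
Op 1: place BR@(3,1)
Op 2: place WK@(4,1)
Op 3: place WR@(2,4)
Op 4: place WQ@(4,3)
Op 5: place BR@(1,0)
Op 6: place WN@(0,4)
Per-piece attacks for B:
  BR@(1,0): attacks (1,1) (1,2) (1,3) (1,4) (2,0) (3,0) (4,0) (0,0)
  BR@(3,1): attacks (3,2) (3,3) (3,4) (3,0) (4,1) (2,1) (1,1) (0,1) [ray(1,0) blocked at (4,1)]
B attacks (1,1): yes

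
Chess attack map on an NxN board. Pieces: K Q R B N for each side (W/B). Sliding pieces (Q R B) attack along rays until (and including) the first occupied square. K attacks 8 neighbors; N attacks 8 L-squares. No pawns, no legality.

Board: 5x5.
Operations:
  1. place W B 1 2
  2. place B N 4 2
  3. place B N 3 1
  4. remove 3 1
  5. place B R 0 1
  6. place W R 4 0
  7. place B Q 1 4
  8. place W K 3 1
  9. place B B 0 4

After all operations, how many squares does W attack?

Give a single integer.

Op 1: place WB@(1,2)
Op 2: place BN@(4,2)
Op 3: place BN@(3,1)
Op 4: remove (3,1)
Op 5: place BR@(0,1)
Op 6: place WR@(4,0)
Op 7: place BQ@(1,4)
Op 8: place WK@(3,1)
Op 9: place BB@(0,4)
Per-piece attacks for W:
  WB@(1,2): attacks (2,3) (3,4) (2,1) (3,0) (0,3) (0,1) [ray(-1,-1) blocked at (0,1)]
  WK@(3,1): attacks (3,2) (3,0) (4,1) (2,1) (4,2) (4,0) (2,2) (2,0)
  WR@(4,0): attacks (4,1) (4,2) (3,0) (2,0) (1,0) (0,0) [ray(0,1) blocked at (4,2)]
Union (14 distinct): (0,0) (0,1) (0,3) (1,0) (2,0) (2,1) (2,2) (2,3) (3,0) (3,2) (3,4) (4,0) (4,1) (4,2)

Answer: 14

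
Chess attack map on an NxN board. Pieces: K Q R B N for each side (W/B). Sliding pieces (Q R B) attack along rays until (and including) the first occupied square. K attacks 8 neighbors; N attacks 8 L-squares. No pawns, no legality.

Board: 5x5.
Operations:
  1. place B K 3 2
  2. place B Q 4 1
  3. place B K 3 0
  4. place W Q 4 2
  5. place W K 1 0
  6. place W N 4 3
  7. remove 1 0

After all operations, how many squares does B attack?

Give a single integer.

Op 1: place BK@(3,2)
Op 2: place BQ@(4,1)
Op 3: place BK@(3,0)
Op 4: place WQ@(4,2)
Op 5: place WK@(1,0)
Op 6: place WN@(4,3)
Op 7: remove (1,0)
Per-piece attacks for B:
  BK@(3,0): attacks (3,1) (4,0) (2,0) (4,1) (2,1)
  BK@(3,2): attacks (3,3) (3,1) (4,2) (2,2) (4,3) (4,1) (2,3) (2,1)
  BQ@(4,1): attacks (4,2) (4,0) (3,1) (2,1) (1,1) (0,1) (3,2) (3,0) [ray(0,1) blocked at (4,2); ray(-1,1) blocked at (3,2); ray(-1,-1) blocked at (3,0)]
Union (14 distinct): (0,1) (1,1) (2,0) (2,1) (2,2) (2,3) (3,0) (3,1) (3,2) (3,3) (4,0) (4,1) (4,2) (4,3)

Answer: 14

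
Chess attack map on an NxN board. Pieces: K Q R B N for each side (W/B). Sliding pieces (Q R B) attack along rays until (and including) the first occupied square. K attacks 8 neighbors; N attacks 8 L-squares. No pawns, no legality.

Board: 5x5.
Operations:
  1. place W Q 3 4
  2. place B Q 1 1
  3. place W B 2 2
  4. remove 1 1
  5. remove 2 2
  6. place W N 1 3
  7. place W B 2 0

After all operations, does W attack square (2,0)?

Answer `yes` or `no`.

Op 1: place WQ@(3,4)
Op 2: place BQ@(1,1)
Op 3: place WB@(2,2)
Op 4: remove (1,1)
Op 5: remove (2,2)
Op 6: place WN@(1,3)
Op 7: place WB@(2,0)
Per-piece attacks for W:
  WN@(1,3): attacks (3,4) (2,1) (3,2) (0,1)
  WB@(2,0): attacks (3,1) (4,2) (1,1) (0,2)
  WQ@(3,4): attacks (3,3) (3,2) (3,1) (3,0) (4,4) (2,4) (1,4) (0,4) (4,3) (2,3) (1,2) (0,1)
W attacks (2,0): no

Answer: no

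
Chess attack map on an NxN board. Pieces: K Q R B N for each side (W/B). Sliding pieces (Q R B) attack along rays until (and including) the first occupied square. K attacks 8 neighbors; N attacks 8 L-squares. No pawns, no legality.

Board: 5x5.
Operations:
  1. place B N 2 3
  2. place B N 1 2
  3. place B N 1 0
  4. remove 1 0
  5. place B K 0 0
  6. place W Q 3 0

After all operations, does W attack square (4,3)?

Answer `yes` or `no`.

Answer: no

Derivation:
Op 1: place BN@(2,3)
Op 2: place BN@(1,2)
Op 3: place BN@(1,0)
Op 4: remove (1,0)
Op 5: place BK@(0,0)
Op 6: place WQ@(3,0)
Per-piece attacks for W:
  WQ@(3,0): attacks (3,1) (3,2) (3,3) (3,4) (4,0) (2,0) (1,0) (0,0) (4,1) (2,1) (1,2) [ray(-1,0) blocked at (0,0); ray(-1,1) blocked at (1,2)]
W attacks (4,3): no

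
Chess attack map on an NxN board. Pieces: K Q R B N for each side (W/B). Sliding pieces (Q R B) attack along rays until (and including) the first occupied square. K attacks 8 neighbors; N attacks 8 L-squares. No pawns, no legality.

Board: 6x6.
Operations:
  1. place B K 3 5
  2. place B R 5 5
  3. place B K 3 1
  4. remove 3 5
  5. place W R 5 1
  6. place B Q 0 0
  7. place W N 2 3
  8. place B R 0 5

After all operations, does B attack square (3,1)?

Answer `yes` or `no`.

Op 1: place BK@(3,5)
Op 2: place BR@(5,5)
Op 3: place BK@(3,1)
Op 4: remove (3,5)
Op 5: place WR@(5,1)
Op 6: place BQ@(0,0)
Op 7: place WN@(2,3)
Op 8: place BR@(0,5)
Per-piece attacks for B:
  BQ@(0,0): attacks (0,1) (0,2) (0,3) (0,4) (0,5) (1,0) (2,0) (3,0) (4,0) (5,0) (1,1) (2,2) (3,3) (4,4) (5,5) [ray(0,1) blocked at (0,5); ray(1,1) blocked at (5,5)]
  BR@(0,5): attacks (0,4) (0,3) (0,2) (0,1) (0,0) (1,5) (2,5) (3,5) (4,5) (5,5) [ray(0,-1) blocked at (0,0); ray(1,0) blocked at (5,5)]
  BK@(3,1): attacks (3,2) (3,0) (4,1) (2,1) (4,2) (4,0) (2,2) (2,0)
  BR@(5,5): attacks (5,4) (5,3) (5,2) (5,1) (4,5) (3,5) (2,5) (1,5) (0,5) [ray(0,-1) blocked at (5,1); ray(-1,0) blocked at (0,5)]
B attacks (3,1): no

Answer: no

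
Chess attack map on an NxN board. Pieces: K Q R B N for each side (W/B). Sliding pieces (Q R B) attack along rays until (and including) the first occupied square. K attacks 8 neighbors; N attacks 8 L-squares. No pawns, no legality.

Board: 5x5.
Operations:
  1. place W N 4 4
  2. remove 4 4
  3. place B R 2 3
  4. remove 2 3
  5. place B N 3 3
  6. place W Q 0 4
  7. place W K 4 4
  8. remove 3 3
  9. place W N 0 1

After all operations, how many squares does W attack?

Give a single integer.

Answer: 14

Derivation:
Op 1: place WN@(4,4)
Op 2: remove (4,4)
Op 3: place BR@(2,3)
Op 4: remove (2,3)
Op 5: place BN@(3,3)
Op 6: place WQ@(0,4)
Op 7: place WK@(4,4)
Op 8: remove (3,3)
Op 9: place WN@(0,1)
Per-piece attacks for W:
  WN@(0,1): attacks (1,3) (2,2) (2,0)
  WQ@(0,4): attacks (0,3) (0,2) (0,1) (1,4) (2,4) (3,4) (4,4) (1,3) (2,2) (3,1) (4,0) [ray(0,-1) blocked at (0,1); ray(1,0) blocked at (4,4)]
  WK@(4,4): attacks (4,3) (3,4) (3,3)
Union (14 distinct): (0,1) (0,2) (0,3) (1,3) (1,4) (2,0) (2,2) (2,4) (3,1) (3,3) (3,4) (4,0) (4,3) (4,4)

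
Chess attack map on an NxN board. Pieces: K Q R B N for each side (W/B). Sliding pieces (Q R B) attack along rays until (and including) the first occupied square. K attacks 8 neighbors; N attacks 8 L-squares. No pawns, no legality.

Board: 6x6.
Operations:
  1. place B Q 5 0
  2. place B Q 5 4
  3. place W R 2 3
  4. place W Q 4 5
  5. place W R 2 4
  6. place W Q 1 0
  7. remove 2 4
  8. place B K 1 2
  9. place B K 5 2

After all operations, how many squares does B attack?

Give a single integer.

Answer: 26

Derivation:
Op 1: place BQ@(5,0)
Op 2: place BQ@(5,4)
Op 3: place WR@(2,3)
Op 4: place WQ@(4,5)
Op 5: place WR@(2,4)
Op 6: place WQ@(1,0)
Op 7: remove (2,4)
Op 8: place BK@(1,2)
Op 9: place BK@(5,2)
Per-piece attacks for B:
  BK@(1,2): attacks (1,3) (1,1) (2,2) (0,2) (2,3) (2,1) (0,3) (0,1)
  BQ@(5,0): attacks (5,1) (5,2) (4,0) (3,0) (2,0) (1,0) (4,1) (3,2) (2,3) [ray(0,1) blocked at (5,2); ray(-1,0) blocked at (1,0); ray(-1,1) blocked at (2,3)]
  BK@(5,2): attacks (5,3) (5,1) (4,2) (4,3) (4,1)
  BQ@(5,4): attacks (5,5) (5,3) (5,2) (4,4) (3,4) (2,4) (1,4) (0,4) (4,5) (4,3) (3,2) (2,1) (1,0) [ray(0,-1) blocked at (5,2); ray(-1,1) blocked at (4,5); ray(-1,-1) blocked at (1,0)]
Union (26 distinct): (0,1) (0,2) (0,3) (0,4) (1,0) (1,1) (1,3) (1,4) (2,0) (2,1) (2,2) (2,3) (2,4) (3,0) (3,2) (3,4) (4,0) (4,1) (4,2) (4,3) (4,4) (4,5) (5,1) (5,2) (5,3) (5,5)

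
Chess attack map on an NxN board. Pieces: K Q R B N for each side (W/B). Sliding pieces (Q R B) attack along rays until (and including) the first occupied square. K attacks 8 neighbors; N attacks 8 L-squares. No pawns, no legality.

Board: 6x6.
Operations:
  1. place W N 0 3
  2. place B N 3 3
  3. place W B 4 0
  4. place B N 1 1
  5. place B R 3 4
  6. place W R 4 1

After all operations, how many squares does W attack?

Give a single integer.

Op 1: place WN@(0,3)
Op 2: place BN@(3,3)
Op 3: place WB@(4,0)
Op 4: place BN@(1,1)
Op 5: place BR@(3,4)
Op 6: place WR@(4,1)
Per-piece attacks for W:
  WN@(0,3): attacks (1,5) (2,4) (1,1) (2,2)
  WB@(4,0): attacks (5,1) (3,1) (2,2) (1,3) (0,4)
  WR@(4,1): attacks (4,2) (4,3) (4,4) (4,5) (4,0) (5,1) (3,1) (2,1) (1,1) [ray(0,-1) blocked at (4,0); ray(-1,0) blocked at (1,1)]
Union (14 distinct): (0,4) (1,1) (1,3) (1,5) (2,1) (2,2) (2,4) (3,1) (4,0) (4,2) (4,3) (4,4) (4,5) (5,1)

Answer: 14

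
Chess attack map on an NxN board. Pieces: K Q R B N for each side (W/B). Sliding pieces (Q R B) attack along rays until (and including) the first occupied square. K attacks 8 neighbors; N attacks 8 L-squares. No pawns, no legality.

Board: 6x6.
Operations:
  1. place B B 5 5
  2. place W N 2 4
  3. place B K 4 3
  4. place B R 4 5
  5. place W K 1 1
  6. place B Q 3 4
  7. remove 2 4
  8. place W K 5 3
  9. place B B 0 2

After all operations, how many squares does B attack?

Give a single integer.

Op 1: place BB@(5,5)
Op 2: place WN@(2,4)
Op 3: place BK@(4,3)
Op 4: place BR@(4,5)
Op 5: place WK@(1,1)
Op 6: place BQ@(3,4)
Op 7: remove (2,4)
Op 8: place WK@(5,3)
Op 9: place BB@(0,2)
Per-piece attacks for B:
  BB@(0,2): attacks (1,3) (2,4) (3,5) (1,1) [ray(1,-1) blocked at (1,1)]
  BQ@(3,4): attacks (3,5) (3,3) (3,2) (3,1) (3,0) (4,4) (5,4) (2,4) (1,4) (0,4) (4,5) (4,3) (2,5) (2,3) (1,2) (0,1) [ray(1,1) blocked at (4,5); ray(1,-1) blocked at (4,3)]
  BK@(4,3): attacks (4,4) (4,2) (5,3) (3,3) (5,4) (5,2) (3,4) (3,2)
  BR@(4,5): attacks (4,4) (4,3) (5,5) (3,5) (2,5) (1,5) (0,5) [ray(0,-1) blocked at (4,3); ray(1,0) blocked at (5,5)]
  BB@(5,5): attacks (4,4) (3,3) (2,2) (1,1) [ray(-1,-1) blocked at (1,1)]
Union (26 distinct): (0,1) (0,4) (0,5) (1,1) (1,2) (1,3) (1,4) (1,5) (2,2) (2,3) (2,4) (2,5) (3,0) (3,1) (3,2) (3,3) (3,4) (3,5) (4,2) (4,3) (4,4) (4,5) (5,2) (5,3) (5,4) (5,5)

Answer: 26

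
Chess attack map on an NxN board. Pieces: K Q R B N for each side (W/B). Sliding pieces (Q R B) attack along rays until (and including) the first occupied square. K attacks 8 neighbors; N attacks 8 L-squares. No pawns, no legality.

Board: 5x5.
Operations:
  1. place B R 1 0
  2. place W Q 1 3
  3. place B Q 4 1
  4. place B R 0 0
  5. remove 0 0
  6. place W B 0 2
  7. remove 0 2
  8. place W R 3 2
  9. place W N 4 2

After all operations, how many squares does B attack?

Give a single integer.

Op 1: place BR@(1,0)
Op 2: place WQ@(1,3)
Op 3: place BQ@(4,1)
Op 4: place BR@(0,0)
Op 5: remove (0,0)
Op 6: place WB@(0,2)
Op 7: remove (0,2)
Op 8: place WR@(3,2)
Op 9: place WN@(4,2)
Per-piece attacks for B:
  BR@(1,0): attacks (1,1) (1,2) (1,3) (2,0) (3,0) (4,0) (0,0) [ray(0,1) blocked at (1,3)]
  BQ@(4,1): attacks (4,2) (4,0) (3,1) (2,1) (1,1) (0,1) (3,2) (3,0) [ray(0,1) blocked at (4,2); ray(-1,1) blocked at (3,2)]
Union (12 distinct): (0,0) (0,1) (1,1) (1,2) (1,3) (2,0) (2,1) (3,0) (3,1) (3,2) (4,0) (4,2)

Answer: 12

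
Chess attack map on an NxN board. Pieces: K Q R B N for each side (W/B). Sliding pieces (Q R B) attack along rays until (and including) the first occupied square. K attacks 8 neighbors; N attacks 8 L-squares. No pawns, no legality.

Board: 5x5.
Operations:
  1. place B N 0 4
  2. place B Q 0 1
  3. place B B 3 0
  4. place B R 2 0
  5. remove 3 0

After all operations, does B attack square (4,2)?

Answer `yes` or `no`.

Op 1: place BN@(0,4)
Op 2: place BQ@(0,1)
Op 3: place BB@(3,0)
Op 4: place BR@(2,0)
Op 5: remove (3,0)
Per-piece attacks for B:
  BQ@(0,1): attacks (0,2) (0,3) (0,4) (0,0) (1,1) (2,1) (3,1) (4,1) (1,2) (2,3) (3,4) (1,0) [ray(0,1) blocked at (0,4)]
  BN@(0,4): attacks (1,2) (2,3)
  BR@(2,0): attacks (2,1) (2,2) (2,3) (2,4) (3,0) (4,0) (1,0) (0,0)
B attacks (4,2): no

Answer: no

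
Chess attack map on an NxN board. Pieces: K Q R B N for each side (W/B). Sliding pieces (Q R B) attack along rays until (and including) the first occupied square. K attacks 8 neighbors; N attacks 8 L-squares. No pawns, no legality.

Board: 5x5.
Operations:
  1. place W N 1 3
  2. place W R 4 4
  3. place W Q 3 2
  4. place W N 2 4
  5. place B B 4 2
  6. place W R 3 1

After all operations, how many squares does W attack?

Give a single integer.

Op 1: place WN@(1,3)
Op 2: place WR@(4,4)
Op 3: place WQ@(3,2)
Op 4: place WN@(2,4)
Op 5: place BB@(4,2)
Op 6: place WR@(3,1)
Per-piece attacks for W:
  WN@(1,3): attacks (3,4) (2,1) (3,2) (0,1)
  WN@(2,4): attacks (3,2) (4,3) (1,2) (0,3)
  WR@(3,1): attacks (3,2) (3,0) (4,1) (2,1) (1,1) (0,1) [ray(0,1) blocked at (3,2)]
  WQ@(3,2): attacks (3,3) (3,4) (3,1) (4,2) (2,2) (1,2) (0,2) (4,3) (4,1) (2,3) (1,4) (2,1) (1,0) [ray(0,-1) blocked at (3,1); ray(1,0) blocked at (4,2)]
  WR@(4,4): attacks (4,3) (4,2) (3,4) (2,4) [ray(0,-1) blocked at (4,2); ray(-1,0) blocked at (2,4)]
Union (19 distinct): (0,1) (0,2) (0,3) (1,0) (1,1) (1,2) (1,4) (2,1) (2,2) (2,3) (2,4) (3,0) (3,1) (3,2) (3,3) (3,4) (4,1) (4,2) (4,3)

Answer: 19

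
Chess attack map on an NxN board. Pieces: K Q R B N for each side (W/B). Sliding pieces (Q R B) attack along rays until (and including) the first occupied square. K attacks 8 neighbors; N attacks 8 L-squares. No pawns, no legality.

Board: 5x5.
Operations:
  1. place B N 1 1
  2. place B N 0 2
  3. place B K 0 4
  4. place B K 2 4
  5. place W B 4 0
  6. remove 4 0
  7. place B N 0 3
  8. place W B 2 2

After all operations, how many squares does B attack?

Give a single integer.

Answer: 13

Derivation:
Op 1: place BN@(1,1)
Op 2: place BN@(0,2)
Op 3: place BK@(0,4)
Op 4: place BK@(2,4)
Op 5: place WB@(4,0)
Op 6: remove (4,0)
Op 7: place BN@(0,3)
Op 8: place WB@(2,2)
Per-piece attacks for B:
  BN@(0,2): attacks (1,4) (2,3) (1,0) (2,1)
  BN@(0,3): attacks (2,4) (1,1) (2,2)
  BK@(0,4): attacks (0,3) (1,4) (1,3)
  BN@(1,1): attacks (2,3) (3,2) (0,3) (3,0)
  BK@(2,4): attacks (2,3) (3,4) (1,4) (3,3) (1,3)
Union (13 distinct): (0,3) (1,0) (1,1) (1,3) (1,4) (2,1) (2,2) (2,3) (2,4) (3,0) (3,2) (3,3) (3,4)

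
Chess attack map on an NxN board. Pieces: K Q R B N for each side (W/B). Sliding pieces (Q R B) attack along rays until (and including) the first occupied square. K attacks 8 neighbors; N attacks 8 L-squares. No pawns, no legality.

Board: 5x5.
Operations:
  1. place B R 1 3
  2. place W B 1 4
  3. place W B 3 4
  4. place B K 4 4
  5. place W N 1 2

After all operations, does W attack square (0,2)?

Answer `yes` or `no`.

Answer: no

Derivation:
Op 1: place BR@(1,3)
Op 2: place WB@(1,4)
Op 3: place WB@(3,4)
Op 4: place BK@(4,4)
Op 5: place WN@(1,2)
Per-piece attacks for W:
  WN@(1,2): attacks (2,4) (3,3) (0,4) (2,0) (3,1) (0,0)
  WB@(1,4): attacks (2,3) (3,2) (4,1) (0,3)
  WB@(3,4): attacks (4,3) (2,3) (1,2) [ray(-1,-1) blocked at (1,2)]
W attacks (0,2): no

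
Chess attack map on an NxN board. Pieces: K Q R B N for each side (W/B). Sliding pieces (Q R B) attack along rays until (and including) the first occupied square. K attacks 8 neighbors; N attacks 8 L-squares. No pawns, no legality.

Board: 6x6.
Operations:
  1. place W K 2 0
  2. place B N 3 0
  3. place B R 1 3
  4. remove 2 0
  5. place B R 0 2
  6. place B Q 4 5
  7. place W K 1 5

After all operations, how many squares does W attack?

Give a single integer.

Op 1: place WK@(2,0)
Op 2: place BN@(3,0)
Op 3: place BR@(1,3)
Op 4: remove (2,0)
Op 5: place BR@(0,2)
Op 6: place BQ@(4,5)
Op 7: place WK@(1,5)
Per-piece attacks for W:
  WK@(1,5): attacks (1,4) (2,5) (0,5) (2,4) (0,4)
Union (5 distinct): (0,4) (0,5) (1,4) (2,4) (2,5)

Answer: 5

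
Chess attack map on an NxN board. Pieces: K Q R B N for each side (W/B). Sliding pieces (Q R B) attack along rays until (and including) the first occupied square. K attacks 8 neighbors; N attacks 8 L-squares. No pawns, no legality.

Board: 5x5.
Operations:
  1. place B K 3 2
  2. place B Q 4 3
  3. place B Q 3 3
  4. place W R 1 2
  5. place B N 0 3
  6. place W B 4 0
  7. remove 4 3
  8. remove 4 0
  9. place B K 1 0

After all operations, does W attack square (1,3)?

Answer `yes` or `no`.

Op 1: place BK@(3,2)
Op 2: place BQ@(4,3)
Op 3: place BQ@(3,3)
Op 4: place WR@(1,2)
Op 5: place BN@(0,3)
Op 6: place WB@(4,0)
Op 7: remove (4,3)
Op 8: remove (4,0)
Op 9: place BK@(1,0)
Per-piece attacks for W:
  WR@(1,2): attacks (1,3) (1,4) (1,1) (1,0) (2,2) (3,2) (0,2) [ray(0,-1) blocked at (1,0); ray(1,0) blocked at (3,2)]
W attacks (1,3): yes

Answer: yes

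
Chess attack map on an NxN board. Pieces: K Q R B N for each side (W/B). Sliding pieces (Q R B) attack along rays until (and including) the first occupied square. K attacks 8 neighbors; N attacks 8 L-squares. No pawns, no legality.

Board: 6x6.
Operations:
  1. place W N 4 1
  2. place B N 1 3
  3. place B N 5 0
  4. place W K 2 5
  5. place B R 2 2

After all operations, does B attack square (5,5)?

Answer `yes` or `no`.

Answer: no

Derivation:
Op 1: place WN@(4,1)
Op 2: place BN@(1,3)
Op 3: place BN@(5,0)
Op 4: place WK@(2,5)
Op 5: place BR@(2,2)
Per-piece attacks for B:
  BN@(1,3): attacks (2,5) (3,4) (0,5) (2,1) (3,2) (0,1)
  BR@(2,2): attacks (2,3) (2,4) (2,5) (2,1) (2,0) (3,2) (4,2) (5,2) (1,2) (0,2) [ray(0,1) blocked at (2,5)]
  BN@(5,0): attacks (4,2) (3,1)
B attacks (5,5): no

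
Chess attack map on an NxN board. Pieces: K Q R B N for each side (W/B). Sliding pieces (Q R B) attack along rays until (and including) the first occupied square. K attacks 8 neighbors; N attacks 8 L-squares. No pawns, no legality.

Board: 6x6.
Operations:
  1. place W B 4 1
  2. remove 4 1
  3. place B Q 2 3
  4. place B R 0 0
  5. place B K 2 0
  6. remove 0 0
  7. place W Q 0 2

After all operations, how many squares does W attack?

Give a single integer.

Op 1: place WB@(4,1)
Op 2: remove (4,1)
Op 3: place BQ@(2,3)
Op 4: place BR@(0,0)
Op 5: place BK@(2,0)
Op 6: remove (0,0)
Op 7: place WQ@(0,2)
Per-piece attacks for W:
  WQ@(0,2): attacks (0,3) (0,4) (0,5) (0,1) (0,0) (1,2) (2,2) (3,2) (4,2) (5,2) (1,3) (2,4) (3,5) (1,1) (2,0) [ray(1,-1) blocked at (2,0)]
Union (15 distinct): (0,0) (0,1) (0,3) (0,4) (0,5) (1,1) (1,2) (1,3) (2,0) (2,2) (2,4) (3,2) (3,5) (4,2) (5,2)

Answer: 15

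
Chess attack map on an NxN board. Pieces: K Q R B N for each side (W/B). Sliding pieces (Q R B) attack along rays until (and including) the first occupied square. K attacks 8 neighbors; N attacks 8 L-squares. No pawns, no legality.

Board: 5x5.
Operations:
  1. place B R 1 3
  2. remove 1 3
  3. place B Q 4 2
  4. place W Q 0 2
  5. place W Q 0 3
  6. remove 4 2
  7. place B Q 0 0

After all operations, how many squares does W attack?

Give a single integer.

Op 1: place BR@(1,3)
Op 2: remove (1,3)
Op 3: place BQ@(4,2)
Op 4: place WQ@(0,2)
Op 5: place WQ@(0,3)
Op 6: remove (4,2)
Op 7: place BQ@(0,0)
Per-piece attacks for W:
  WQ@(0,2): attacks (0,3) (0,1) (0,0) (1,2) (2,2) (3,2) (4,2) (1,3) (2,4) (1,1) (2,0) [ray(0,1) blocked at (0,3); ray(0,-1) blocked at (0,0)]
  WQ@(0,3): attacks (0,4) (0,2) (1,3) (2,3) (3,3) (4,3) (1,4) (1,2) (2,1) (3,0) [ray(0,-1) blocked at (0,2)]
Union (19 distinct): (0,0) (0,1) (0,2) (0,3) (0,4) (1,1) (1,2) (1,3) (1,4) (2,0) (2,1) (2,2) (2,3) (2,4) (3,0) (3,2) (3,3) (4,2) (4,3)

Answer: 19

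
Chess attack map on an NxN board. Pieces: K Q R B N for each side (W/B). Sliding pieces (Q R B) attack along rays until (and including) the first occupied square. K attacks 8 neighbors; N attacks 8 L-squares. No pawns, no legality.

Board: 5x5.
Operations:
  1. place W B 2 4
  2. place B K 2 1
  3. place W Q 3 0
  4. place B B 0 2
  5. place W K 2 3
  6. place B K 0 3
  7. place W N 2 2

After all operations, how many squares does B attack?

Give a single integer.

Op 1: place WB@(2,4)
Op 2: place BK@(2,1)
Op 3: place WQ@(3,0)
Op 4: place BB@(0,2)
Op 5: place WK@(2,3)
Op 6: place BK@(0,3)
Op 7: place WN@(2,2)
Per-piece attacks for B:
  BB@(0,2): attacks (1,3) (2,4) (1,1) (2,0) [ray(1,1) blocked at (2,4)]
  BK@(0,3): attacks (0,4) (0,2) (1,3) (1,4) (1,2)
  BK@(2,1): attacks (2,2) (2,0) (3,1) (1,1) (3,2) (3,0) (1,2) (1,0)
Union (13 distinct): (0,2) (0,4) (1,0) (1,1) (1,2) (1,3) (1,4) (2,0) (2,2) (2,4) (3,0) (3,1) (3,2)

Answer: 13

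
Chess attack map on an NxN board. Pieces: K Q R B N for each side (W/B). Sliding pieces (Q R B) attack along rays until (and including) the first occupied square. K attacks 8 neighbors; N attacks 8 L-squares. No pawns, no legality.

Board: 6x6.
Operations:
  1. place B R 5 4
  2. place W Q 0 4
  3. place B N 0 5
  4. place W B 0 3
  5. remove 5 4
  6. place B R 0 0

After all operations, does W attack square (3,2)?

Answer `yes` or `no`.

Answer: no

Derivation:
Op 1: place BR@(5,4)
Op 2: place WQ@(0,4)
Op 3: place BN@(0,5)
Op 4: place WB@(0,3)
Op 5: remove (5,4)
Op 6: place BR@(0,0)
Per-piece attacks for W:
  WB@(0,3): attacks (1,4) (2,5) (1,2) (2,1) (3,0)
  WQ@(0,4): attacks (0,5) (0,3) (1,4) (2,4) (3,4) (4,4) (5,4) (1,5) (1,3) (2,2) (3,1) (4,0) [ray(0,1) blocked at (0,5); ray(0,-1) blocked at (0,3)]
W attacks (3,2): no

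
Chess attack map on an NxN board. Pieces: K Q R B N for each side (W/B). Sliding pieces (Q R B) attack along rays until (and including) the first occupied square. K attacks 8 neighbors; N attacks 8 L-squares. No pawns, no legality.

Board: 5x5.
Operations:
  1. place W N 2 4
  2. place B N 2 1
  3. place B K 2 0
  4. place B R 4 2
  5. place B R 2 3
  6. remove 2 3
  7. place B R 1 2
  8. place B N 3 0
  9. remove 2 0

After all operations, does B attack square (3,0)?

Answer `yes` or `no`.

Answer: no

Derivation:
Op 1: place WN@(2,4)
Op 2: place BN@(2,1)
Op 3: place BK@(2,0)
Op 4: place BR@(4,2)
Op 5: place BR@(2,3)
Op 6: remove (2,3)
Op 7: place BR@(1,2)
Op 8: place BN@(3,0)
Op 9: remove (2,0)
Per-piece attacks for B:
  BR@(1,2): attacks (1,3) (1,4) (1,1) (1,0) (2,2) (3,2) (4,2) (0,2) [ray(1,0) blocked at (4,2)]
  BN@(2,1): attacks (3,3) (4,2) (1,3) (0,2) (4,0) (0,0)
  BN@(3,0): attacks (4,2) (2,2) (1,1)
  BR@(4,2): attacks (4,3) (4,4) (4,1) (4,0) (3,2) (2,2) (1,2) [ray(-1,0) blocked at (1,2)]
B attacks (3,0): no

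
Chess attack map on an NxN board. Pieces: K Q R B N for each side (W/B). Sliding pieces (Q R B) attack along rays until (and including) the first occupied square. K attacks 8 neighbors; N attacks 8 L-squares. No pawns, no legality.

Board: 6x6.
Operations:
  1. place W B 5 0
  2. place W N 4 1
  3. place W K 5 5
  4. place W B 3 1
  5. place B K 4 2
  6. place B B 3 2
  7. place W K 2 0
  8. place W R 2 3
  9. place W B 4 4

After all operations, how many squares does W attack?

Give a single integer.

Op 1: place WB@(5,0)
Op 2: place WN@(4,1)
Op 3: place WK@(5,5)
Op 4: place WB@(3,1)
Op 5: place BK@(4,2)
Op 6: place BB@(3,2)
Op 7: place WK@(2,0)
Op 8: place WR@(2,3)
Op 9: place WB@(4,4)
Per-piece attacks for W:
  WK@(2,0): attacks (2,1) (3,0) (1,0) (3,1) (1,1)
  WR@(2,3): attacks (2,4) (2,5) (2,2) (2,1) (2,0) (3,3) (4,3) (5,3) (1,3) (0,3) [ray(0,-1) blocked at (2,0)]
  WB@(3,1): attacks (4,2) (4,0) (2,2) (1,3) (0,4) (2,0) [ray(1,1) blocked at (4,2); ray(-1,-1) blocked at (2,0)]
  WN@(4,1): attacks (5,3) (3,3) (2,2) (2,0)
  WB@(4,4): attacks (5,5) (5,3) (3,5) (3,3) (2,2) (1,1) (0,0) [ray(1,1) blocked at (5,5)]
  WB@(5,0): attacks (4,1) [ray(-1,1) blocked at (4,1)]
  WK@(5,5): attacks (5,4) (4,5) (4,4)
Union (24 distinct): (0,0) (0,3) (0,4) (1,0) (1,1) (1,3) (2,0) (2,1) (2,2) (2,4) (2,5) (3,0) (3,1) (3,3) (3,5) (4,0) (4,1) (4,2) (4,3) (4,4) (4,5) (5,3) (5,4) (5,5)

Answer: 24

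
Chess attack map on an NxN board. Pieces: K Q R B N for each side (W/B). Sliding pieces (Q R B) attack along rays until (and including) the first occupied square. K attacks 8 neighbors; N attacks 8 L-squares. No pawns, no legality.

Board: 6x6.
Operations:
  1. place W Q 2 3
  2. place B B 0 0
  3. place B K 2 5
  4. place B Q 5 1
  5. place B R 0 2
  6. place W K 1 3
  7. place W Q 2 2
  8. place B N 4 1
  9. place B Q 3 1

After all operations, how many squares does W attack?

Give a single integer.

Answer: 28

Derivation:
Op 1: place WQ@(2,3)
Op 2: place BB@(0,0)
Op 3: place BK@(2,5)
Op 4: place BQ@(5,1)
Op 5: place BR@(0,2)
Op 6: place WK@(1,3)
Op 7: place WQ@(2,2)
Op 8: place BN@(4,1)
Op 9: place BQ@(3,1)
Per-piece attacks for W:
  WK@(1,3): attacks (1,4) (1,2) (2,3) (0,3) (2,4) (2,2) (0,4) (0,2)
  WQ@(2,2): attacks (2,3) (2,1) (2,0) (3,2) (4,2) (5,2) (1,2) (0,2) (3,3) (4,4) (5,5) (3,1) (1,3) (1,1) (0,0) [ray(0,1) blocked at (2,3); ray(-1,0) blocked at (0,2); ray(1,-1) blocked at (3,1); ray(-1,1) blocked at (1,3); ray(-1,-1) blocked at (0,0)]
  WQ@(2,3): attacks (2,4) (2,5) (2,2) (3,3) (4,3) (5,3) (1,3) (3,4) (4,5) (3,2) (4,1) (1,4) (0,5) (1,2) (0,1) [ray(0,1) blocked at (2,5); ray(0,-1) blocked at (2,2); ray(-1,0) blocked at (1,3); ray(1,-1) blocked at (4,1)]
Union (28 distinct): (0,0) (0,1) (0,2) (0,3) (0,4) (0,5) (1,1) (1,2) (1,3) (1,4) (2,0) (2,1) (2,2) (2,3) (2,4) (2,5) (3,1) (3,2) (3,3) (3,4) (4,1) (4,2) (4,3) (4,4) (4,5) (5,2) (5,3) (5,5)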